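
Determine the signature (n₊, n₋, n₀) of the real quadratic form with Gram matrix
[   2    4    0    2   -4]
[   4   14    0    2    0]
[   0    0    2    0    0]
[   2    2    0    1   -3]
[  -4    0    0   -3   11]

Answer: (4, 1, 0)

Derivation:
step 0: pivot 2 → sign +
step 1: pivot 6 → sign +
step 2: pivot 2 → sign +
step 3: pivot -5/3 → sign −
step 4: pivot 2/5 → sign +
signature = (4, 1, 0)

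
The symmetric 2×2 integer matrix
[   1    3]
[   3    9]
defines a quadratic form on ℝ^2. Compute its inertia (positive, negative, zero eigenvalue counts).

step 0: pivot 1 → sign +
step 1: row/col 1 already zero → sign 0
signature = (1, 0, 1)

Answer: (1, 0, 1)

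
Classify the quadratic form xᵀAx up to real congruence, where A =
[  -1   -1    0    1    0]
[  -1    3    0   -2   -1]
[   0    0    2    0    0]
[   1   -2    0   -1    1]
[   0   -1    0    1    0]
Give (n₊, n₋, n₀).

Answer: (2, 3, 0)

Derivation:
step 0: pivot -1 → sign −
step 1: pivot 4 → sign +
step 2: pivot 2 → sign +
step 3: pivot -9/4 → sign −
step 4: pivot -2/9 → sign −
signature = (2, 3, 0)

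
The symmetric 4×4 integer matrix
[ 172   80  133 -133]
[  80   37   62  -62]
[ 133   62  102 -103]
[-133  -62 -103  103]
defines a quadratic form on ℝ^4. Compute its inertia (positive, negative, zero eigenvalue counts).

step 0: pivot 172 → sign +
step 1: pivot -9/43 → sign −
step 2: pivot -3/4 → sign −
step 3: pivot 1/3 → sign +
signature = (2, 2, 0)

Answer: (2, 2, 0)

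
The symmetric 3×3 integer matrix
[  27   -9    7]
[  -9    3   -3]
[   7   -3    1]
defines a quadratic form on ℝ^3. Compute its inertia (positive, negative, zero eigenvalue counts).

step 0: pivot 27 → sign +
step 1: pivot -22/27 → sign −
step 2: pivot 6/11 → sign +
signature = (2, 1, 0)

Answer: (2, 1, 0)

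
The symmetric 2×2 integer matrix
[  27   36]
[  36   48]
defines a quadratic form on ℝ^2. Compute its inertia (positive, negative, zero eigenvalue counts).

step 0: pivot 27 → sign +
step 1: row/col 1 already zero → sign 0
signature = (1, 0, 1)

Answer: (1, 0, 1)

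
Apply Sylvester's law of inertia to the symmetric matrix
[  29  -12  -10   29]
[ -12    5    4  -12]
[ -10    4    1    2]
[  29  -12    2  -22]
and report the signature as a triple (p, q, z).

Answer: (2, 2, 0)

Derivation:
step 0: pivot 29 → sign +
step 1: pivot 1/29 → sign +
step 2: pivot -3 → sign −
step 3: pivot -3 → sign −
signature = (2, 2, 0)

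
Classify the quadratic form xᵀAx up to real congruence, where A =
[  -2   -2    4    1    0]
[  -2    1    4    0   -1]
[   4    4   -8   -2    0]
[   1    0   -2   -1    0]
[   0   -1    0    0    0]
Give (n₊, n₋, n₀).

Answer: (1, 3, 1)

Derivation:
step 0: pivot -2 → sign −
step 1: pivot 3 → sign +
step 2: pivot -5/6 → sign −
step 3: pivot -1/5 → sign −
step 4: row/col 4 already zero → sign 0
signature = (1, 3, 1)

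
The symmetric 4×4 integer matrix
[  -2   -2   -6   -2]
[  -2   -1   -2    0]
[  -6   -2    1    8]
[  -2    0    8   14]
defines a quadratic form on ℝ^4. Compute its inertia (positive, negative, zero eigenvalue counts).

Answer: (2, 1, 1)

Derivation:
step 0: pivot -2 → sign −
step 1: pivot 1 → sign +
step 2: pivot 3 → sign +
step 3: row/col 3 already zero → sign 0
signature = (2, 1, 1)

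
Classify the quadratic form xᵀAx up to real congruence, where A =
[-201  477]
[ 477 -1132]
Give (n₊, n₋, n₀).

step 0: pivot -201 → sign −
step 1: pivot -1/67 → sign −
signature = (0, 2, 0)

Answer: (0, 2, 0)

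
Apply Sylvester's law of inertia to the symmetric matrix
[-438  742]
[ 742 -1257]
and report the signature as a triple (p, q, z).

Answer: (0, 2, 0)

Derivation:
step 0: pivot -438 → sign −
step 1: pivot -1/219 → sign −
signature = (0, 2, 0)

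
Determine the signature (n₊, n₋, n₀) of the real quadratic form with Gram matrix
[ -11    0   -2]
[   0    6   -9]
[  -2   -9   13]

step 0: pivot -11 → sign −
step 1: pivot 6 → sign +
step 2: pivot -3/22 → sign −
signature = (1, 2, 0)

Answer: (1, 2, 0)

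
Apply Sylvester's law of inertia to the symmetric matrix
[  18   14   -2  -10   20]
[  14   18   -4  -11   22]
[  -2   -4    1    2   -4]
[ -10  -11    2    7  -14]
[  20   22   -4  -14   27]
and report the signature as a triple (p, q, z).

Answer: (3, 2, 0)

Derivation:
step 0: pivot 18 → sign +
step 1: pivot 64/9 → sign +
step 2: pivot -1/16 → sign −
step 3: pivot 3/4 → sign +
step 4: pivot -1 → sign −
signature = (3, 2, 0)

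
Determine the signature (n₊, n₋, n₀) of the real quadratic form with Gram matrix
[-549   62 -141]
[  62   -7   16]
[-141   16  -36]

Answer: (1, 2, 0)

Derivation:
step 0: pivot -549 → sign −
step 1: pivot 1/549 → sign +
step 2: pivot -3 → sign −
signature = (1, 2, 0)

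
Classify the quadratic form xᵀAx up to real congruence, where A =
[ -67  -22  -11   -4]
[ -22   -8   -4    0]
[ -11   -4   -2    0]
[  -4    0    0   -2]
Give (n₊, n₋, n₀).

step 0: pivot -67 → sign −
step 1: pivot -52/67 → sign −
step 2: pivot 6/13 → sign +
step 3: row/col 3 already zero → sign 0
signature = (1, 2, 1)

Answer: (1, 2, 1)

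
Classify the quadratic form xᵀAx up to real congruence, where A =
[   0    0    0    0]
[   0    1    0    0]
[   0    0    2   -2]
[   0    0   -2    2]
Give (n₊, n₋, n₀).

step 0: pivot 1 → sign +
step 1: pivot 2 → sign +
step 2: row/col 2 already zero → sign 0
step 3: row/col 3 already zero → sign 0
signature = (2, 0, 2)

Answer: (2, 0, 2)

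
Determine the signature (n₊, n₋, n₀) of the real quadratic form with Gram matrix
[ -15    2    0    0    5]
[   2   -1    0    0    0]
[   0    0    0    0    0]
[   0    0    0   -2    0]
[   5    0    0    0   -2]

step 0: pivot -15 → sign −
step 1: pivot -11/15 → sign −
step 2: pivot -2 → sign −
step 3: pivot 3/11 → sign +
step 4: row/col 4 already zero → sign 0
signature = (1, 3, 1)

Answer: (1, 3, 1)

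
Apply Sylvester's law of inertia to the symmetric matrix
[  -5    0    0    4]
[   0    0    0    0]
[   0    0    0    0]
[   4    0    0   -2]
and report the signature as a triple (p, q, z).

step 0: pivot -5 → sign −
step 1: pivot 6/5 → sign +
step 2: row/col 2 already zero → sign 0
step 3: row/col 3 already zero → sign 0
signature = (1, 1, 2)

Answer: (1, 1, 2)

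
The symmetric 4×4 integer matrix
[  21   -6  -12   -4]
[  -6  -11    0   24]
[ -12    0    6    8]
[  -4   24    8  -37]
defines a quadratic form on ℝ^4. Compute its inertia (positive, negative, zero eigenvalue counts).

Answer: (3, 1, 0)

Derivation:
step 0: pivot 21 → sign +
step 1: pivot -89/7 → sign −
step 2: pivot 6/89 → sign +
step 3: pivot 1/3 → sign +
signature = (3, 1, 0)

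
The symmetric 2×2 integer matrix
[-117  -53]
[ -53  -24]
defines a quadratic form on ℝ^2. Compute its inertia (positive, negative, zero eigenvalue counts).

Answer: (1, 1, 0)

Derivation:
step 0: pivot -117 → sign −
step 1: pivot 1/117 → sign +
signature = (1, 1, 0)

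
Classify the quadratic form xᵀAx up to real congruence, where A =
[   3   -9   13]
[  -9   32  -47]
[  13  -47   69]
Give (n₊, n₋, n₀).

step 0: pivot 3 → sign +
step 1: pivot 5 → sign +
step 2: pivot -2/15 → sign −
signature = (2, 1, 0)

Answer: (2, 1, 0)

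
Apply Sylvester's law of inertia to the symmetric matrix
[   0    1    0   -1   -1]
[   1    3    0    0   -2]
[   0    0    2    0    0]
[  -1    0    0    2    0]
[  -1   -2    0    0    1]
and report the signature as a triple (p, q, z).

Answer: (3, 2, 0)

Derivation:
step 0: pivot 3 → sign +
step 1: pivot -1/3 → sign −
step 2: pivot 2 → sign +
step 3: pivot 5 → sign +
step 4: pivot -1/5 → sign −
signature = (3, 2, 0)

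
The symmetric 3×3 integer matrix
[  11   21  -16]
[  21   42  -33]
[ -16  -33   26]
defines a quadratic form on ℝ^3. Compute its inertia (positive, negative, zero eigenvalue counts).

Answer: (2, 1, 0)

Derivation:
step 0: pivot 11 → sign +
step 1: pivot 21/11 → sign +
step 2: pivot -3/7 → sign −
signature = (2, 1, 0)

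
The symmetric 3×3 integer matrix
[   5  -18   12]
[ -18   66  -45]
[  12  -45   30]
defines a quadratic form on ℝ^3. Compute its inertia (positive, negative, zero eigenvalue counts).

Answer: (2, 1, 0)

Derivation:
step 0: pivot 5 → sign +
step 1: pivot 6/5 → sign +
step 2: pivot -3/2 → sign −
signature = (2, 1, 0)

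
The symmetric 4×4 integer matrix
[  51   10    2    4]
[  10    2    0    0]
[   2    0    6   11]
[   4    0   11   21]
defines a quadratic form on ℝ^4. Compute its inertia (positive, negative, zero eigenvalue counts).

step 0: pivot 51 → sign +
step 1: pivot 2/51 → sign +
step 2: pivot 2 → sign +
step 3: pivot 1/2 → sign +
signature = (4, 0, 0)

Answer: (4, 0, 0)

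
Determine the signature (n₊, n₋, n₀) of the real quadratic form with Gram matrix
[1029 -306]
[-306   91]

Answer: (2, 0, 0)

Derivation:
step 0: pivot 1029 → sign +
step 1: pivot 1/343 → sign +
signature = (2, 0, 0)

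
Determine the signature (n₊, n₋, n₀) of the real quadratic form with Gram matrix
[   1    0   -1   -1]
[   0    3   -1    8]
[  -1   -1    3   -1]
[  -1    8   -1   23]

Answer: (4, 0, 0)

Derivation:
step 0: pivot 1 → sign +
step 1: pivot 3 → sign +
step 2: pivot 5/3 → sign +
step 3: pivot 2/5 → sign +
signature = (4, 0, 0)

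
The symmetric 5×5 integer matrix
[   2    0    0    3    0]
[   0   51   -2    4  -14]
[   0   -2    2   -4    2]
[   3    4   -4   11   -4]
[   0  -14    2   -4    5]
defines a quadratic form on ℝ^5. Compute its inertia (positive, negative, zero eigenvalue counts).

step 0: pivot 2 → sign +
step 1: pivot 51 → sign +
step 2: pivot 98/51 → sign +
step 3: pivot -3/2 → sign −
step 4: pivot 3/49 → sign +
signature = (4, 1, 0)

Answer: (4, 1, 0)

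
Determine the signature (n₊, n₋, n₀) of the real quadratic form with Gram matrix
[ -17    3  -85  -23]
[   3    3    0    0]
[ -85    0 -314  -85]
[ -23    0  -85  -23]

step 0: pivot -17 → sign −
step 1: pivot 60/17 → sign +
step 2: pivot 189/4 → sign +
step 3: pivot 1/105 → sign +
signature = (3, 1, 0)

Answer: (3, 1, 0)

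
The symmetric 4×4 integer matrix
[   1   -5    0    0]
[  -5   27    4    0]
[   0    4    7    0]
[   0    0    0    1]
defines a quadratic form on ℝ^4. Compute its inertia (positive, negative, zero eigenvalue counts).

step 0: pivot 1 → sign +
step 1: pivot 2 → sign +
step 2: pivot -1 → sign −
step 3: pivot 1 → sign +
signature = (3, 1, 0)

Answer: (3, 1, 0)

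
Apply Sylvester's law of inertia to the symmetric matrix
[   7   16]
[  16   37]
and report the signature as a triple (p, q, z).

step 0: pivot 7 → sign +
step 1: pivot 3/7 → sign +
signature = (2, 0, 0)

Answer: (2, 0, 0)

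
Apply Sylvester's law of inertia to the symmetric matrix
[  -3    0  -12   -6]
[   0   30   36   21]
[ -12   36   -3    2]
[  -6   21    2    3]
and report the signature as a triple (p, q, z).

Answer: (2, 2, 0)

Derivation:
step 0: pivot -3 → sign −
step 1: pivot 30 → sign +
step 2: pivot 9/5 → sign +
step 3: pivot -1/18 → sign −
signature = (2, 2, 0)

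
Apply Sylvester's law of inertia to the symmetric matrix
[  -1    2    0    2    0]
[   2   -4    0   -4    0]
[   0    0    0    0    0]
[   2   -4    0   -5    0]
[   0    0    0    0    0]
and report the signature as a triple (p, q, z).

Answer: (0, 2, 3)

Derivation:
step 0: pivot -1 → sign −
step 1: pivot -1 → sign −
step 2: row/col 2 already zero → sign 0
step 3: row/col 3 already zero → sign 0
step 4: row/col 4 already zero → sign 0
signature = (0, 2, 3)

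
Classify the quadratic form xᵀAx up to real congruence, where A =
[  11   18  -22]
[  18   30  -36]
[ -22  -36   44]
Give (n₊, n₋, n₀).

Answer: (2, 0, 1)

Derivation:
step 0: pivot 11 → sign +
step 1: pivot 6/11 → sign +
step 2: row/col 2 already zero → sign 0
signature = (2, 0, 1)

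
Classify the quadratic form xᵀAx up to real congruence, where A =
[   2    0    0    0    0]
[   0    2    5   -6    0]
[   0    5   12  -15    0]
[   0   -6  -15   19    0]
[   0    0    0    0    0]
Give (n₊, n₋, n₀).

step 0: pivot 2 → sign +
step 1: pivot 2 → sign +
step 2: pivot -1/2 → sign −
step 3: pivot 1 → sign +
step 4: row/col 4 already zero → sign 0
signature = (3, 1, 1)

Answer: (3, 1, 1)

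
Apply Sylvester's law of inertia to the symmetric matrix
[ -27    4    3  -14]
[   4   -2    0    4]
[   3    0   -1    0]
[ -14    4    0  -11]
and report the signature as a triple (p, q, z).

step 0: pivot -27 → sign −
step 1: pivot -38/27 → sign −
step 2: pivot -10/19 → sign −
step 3: pivot 3/5 → sign +
signature = (1, 3, 0)

Answer: (1, 3, 0)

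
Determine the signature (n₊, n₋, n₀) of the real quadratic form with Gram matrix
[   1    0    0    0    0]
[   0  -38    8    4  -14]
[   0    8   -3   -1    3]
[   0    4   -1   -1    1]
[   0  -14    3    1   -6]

step 0: pivot 1 → sign +
step 1: pivot -38 → sign −
step 2: pivot -25/19 → sign −
step 3: pivot -14/25 → sign −
step 4: pivot -3/7 → sign −
signature = (1, 4, 0)

Answer: (1, 4, 0)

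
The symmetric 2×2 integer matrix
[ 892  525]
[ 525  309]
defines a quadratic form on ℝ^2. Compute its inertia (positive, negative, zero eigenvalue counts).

Answer: (2, 0, 0)

Derivation:
step 0: pivot 892 → sign +
step 1: pivot 3/892 → sign +
signature = (2, 0, 0)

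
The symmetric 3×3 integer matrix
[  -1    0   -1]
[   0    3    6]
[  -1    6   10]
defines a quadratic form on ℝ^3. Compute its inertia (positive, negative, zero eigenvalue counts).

step 0: pivot -1 → sign −
step 1: pivot 3 → sign +
step 2: pivot -1 → sign −
signature = (1, 2, 0)

Answer: (1, 2, 0)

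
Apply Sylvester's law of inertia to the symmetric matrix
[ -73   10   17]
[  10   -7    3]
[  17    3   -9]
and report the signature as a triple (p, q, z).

Answer: (1, 2, 0)

Derivation:
step 0: pivot -73 → sign −
step 1: pivot -411/73 → sign −
step 2: pivot 1/411 → sign +
signature = (1, 2, 0)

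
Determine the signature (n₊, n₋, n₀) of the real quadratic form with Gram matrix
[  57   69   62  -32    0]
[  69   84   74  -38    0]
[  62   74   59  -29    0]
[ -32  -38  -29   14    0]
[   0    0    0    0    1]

Answer: (4, 1, 0)

Derivation:
step 0: pivot 57 → sign +
step 1: pivot 9/19 → sign +
step 2: pivot -97/9 → sign −
step 3: pivot 3/97 → sign +
step 4: pivot 1 → sign +
signature = (4, 1, 0)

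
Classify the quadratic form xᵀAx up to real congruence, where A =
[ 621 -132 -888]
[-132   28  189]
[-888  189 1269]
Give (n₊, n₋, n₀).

step 0: pivot 621 → sign +
step 1: pivot -4/69 → sign −
step 2: pivot 1/4 → sign +
signature = (2, 1, 0)

Answer: (2, 1, 0)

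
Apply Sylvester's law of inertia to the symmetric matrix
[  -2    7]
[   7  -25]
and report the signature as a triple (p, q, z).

Answer: (0, 2, 0)

Derivation:
step 0: pivot -2 → sign −
step 1: pivot -1/2 → sign −
signature = (0, 2, 0)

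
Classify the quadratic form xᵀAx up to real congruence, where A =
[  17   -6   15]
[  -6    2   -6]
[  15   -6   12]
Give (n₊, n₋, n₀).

step 0: pivot 17 → sign +
step 1: pivot -2/17 → sign −
step 2: pivot 3 → sign +
signature = (2, 1, 0)

Answer: (2, 1, 0)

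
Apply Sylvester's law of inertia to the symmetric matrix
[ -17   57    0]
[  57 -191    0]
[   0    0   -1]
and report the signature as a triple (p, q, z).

step 0: pivot -17 → sign −
step 1: pivot 2/17 → sign +
step 2: pivot -1 → sign −
signature = (1, 2, 0)

Answer: (1, 2, 0)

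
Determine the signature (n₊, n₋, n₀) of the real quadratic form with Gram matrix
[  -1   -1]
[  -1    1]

step 0: pivot -1 → sign −
step 1: pivot 2 → sign +
signature = (1, 1, 0)

Answer: (1, 1, 0)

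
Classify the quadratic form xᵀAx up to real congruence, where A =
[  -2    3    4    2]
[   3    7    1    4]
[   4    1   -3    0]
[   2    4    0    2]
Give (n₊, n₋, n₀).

step 0: pivot -2 → sign −
step 1: pivot 23/2 → sign +
step 2: pivot 17/23 → sign +
step 3: pivot -6/17 → sign −
signature = (2, 2, 0)

Answer: (2, 2, 0)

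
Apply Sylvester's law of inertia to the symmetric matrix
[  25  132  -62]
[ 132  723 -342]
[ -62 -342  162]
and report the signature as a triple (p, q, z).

step 0: pivot 25 → sign +
step 1: pivot 651/25 → sign +
step 2: pivot 2/217 → sign +
signature = (3, 0, 0)

Answer: (3, 0, 0)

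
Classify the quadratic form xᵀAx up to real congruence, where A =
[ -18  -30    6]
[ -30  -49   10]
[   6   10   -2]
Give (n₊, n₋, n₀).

Answer: (1, 1, 1)

Derivation:
step 0: pivot -18 → sign −
step 1: pivot 1 → sign +
step 2: row/col 2 already zero → sign 0
signature = (1, 1, 1)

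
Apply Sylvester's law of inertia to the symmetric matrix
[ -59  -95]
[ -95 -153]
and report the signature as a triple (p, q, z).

Answer: (0, 2, 0)

Derivation:
step 0: pivot -59 → sign −
step 1: pivot -2/59 → sign −
signature = (0, 2, 0)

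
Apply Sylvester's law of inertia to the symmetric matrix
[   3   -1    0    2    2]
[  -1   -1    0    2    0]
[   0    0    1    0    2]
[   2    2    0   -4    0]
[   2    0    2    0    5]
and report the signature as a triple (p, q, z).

Answer: (2, 1, 2)

Derivation:
step 0: pivot 3 → sign +
step 1: pivot -4/3 → sign −
step 2: pivot 1 → sign +
step 3: row/col 3 already zero → sign 0
step 4: row/col 4 already zero → sign 0
signature = (2, 1, 2)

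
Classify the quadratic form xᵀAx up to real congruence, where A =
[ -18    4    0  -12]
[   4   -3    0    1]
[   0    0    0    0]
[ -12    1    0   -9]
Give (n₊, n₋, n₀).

step 0: pivot -18 → sign −
step 1: pivot -19/9 → sign −
step 2: pivot 6/19 → sign +
step 3: row/col 3 already zero → sign 0
signature = (1, 2, 1)

Answer: (1, 2, 1)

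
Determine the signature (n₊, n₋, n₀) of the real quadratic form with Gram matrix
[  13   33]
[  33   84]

Answer: (2, 0, 0)

Derivation:
step 0: pivot 13 → sign +
step 1: pivot 3/13 → sign +
signature = (2, 0, 0)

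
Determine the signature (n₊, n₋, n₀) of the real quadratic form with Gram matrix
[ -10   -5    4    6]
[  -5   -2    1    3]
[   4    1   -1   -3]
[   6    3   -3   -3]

Answer: (2, 2, 0)

Derivation:
step 0: pivot -10 → sign −
step 1: pivot 1/2 → sign +
step 2: pivot -7/5 → sign −
step 3: pivot 6/7 → sign +
signature = (2, 2, 0)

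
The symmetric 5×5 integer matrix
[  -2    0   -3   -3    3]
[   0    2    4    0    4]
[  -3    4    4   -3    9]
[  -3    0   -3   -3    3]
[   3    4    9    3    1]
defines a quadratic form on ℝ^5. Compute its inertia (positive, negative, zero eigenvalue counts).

Answer: (2, 2, 1)

Derivation:
step 0: pivot -2 → sign −
step 1: pivot 2 → sign +
step 2: pivot 1/2 → sign +
step 3: pivot -3 → sign −
step 4: row/col 4 already zero → sign 0
signature = (2, 2, 1)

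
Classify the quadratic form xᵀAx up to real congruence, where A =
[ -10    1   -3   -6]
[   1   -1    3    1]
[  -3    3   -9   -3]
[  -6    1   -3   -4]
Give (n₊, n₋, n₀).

Answer: (0, 3, 1)

Derivation:
step 0: pivot -10 → sign −
step 1: pivot -9/10 → sign −
step 2: pivot -2/9 → sign −
step 3: row/col 3 already zero → sign 0
signature = (0, 3, 1)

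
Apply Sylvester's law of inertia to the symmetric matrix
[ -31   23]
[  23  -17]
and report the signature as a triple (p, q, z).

step 0: pivot -31 → sign −
step 1: pivot 2/31 → sign +
signature = (1, 1, 0)

Answer: (1, 1, 0)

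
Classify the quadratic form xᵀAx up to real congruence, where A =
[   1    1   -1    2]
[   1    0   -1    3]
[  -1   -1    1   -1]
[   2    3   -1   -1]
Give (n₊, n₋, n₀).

step 0: pivot 1 → sign +
step 1: pivot -1 → sign −
step 2: pivot -4 → sign −
step 3: pivot 1/4 → sign +
signature = (2, 2, 0)

Answer: (2, 2, 0)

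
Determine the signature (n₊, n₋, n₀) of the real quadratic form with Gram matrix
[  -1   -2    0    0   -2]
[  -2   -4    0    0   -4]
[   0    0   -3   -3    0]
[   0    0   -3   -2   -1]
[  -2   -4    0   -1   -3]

Answer: (1, 2, 2)

Derivation:
step 0: pivot -1 → sign −
step 1: pivot -3 → sign −
step 2: pivot 1 → sign +
step 3: row/col 3 already zero → sign 0
step 4: row/col 4 already zero → sign 0
signature = (1, 2, 2)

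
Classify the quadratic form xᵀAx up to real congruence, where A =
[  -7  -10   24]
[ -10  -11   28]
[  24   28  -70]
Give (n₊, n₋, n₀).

step 0: pivot -7 → sign −
step 1: pivot 23/7 → sign +
step 2: pivot 6/23 → sign +
signature = (2, 1, 0)

Answer: (2, 1, 0)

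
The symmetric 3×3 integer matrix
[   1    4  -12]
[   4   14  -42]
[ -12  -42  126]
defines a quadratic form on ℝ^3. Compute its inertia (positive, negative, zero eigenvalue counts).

step 0: pivot 1 → sign +
step 1: pivot -2 → sign −
step 2: row/col 2 already zero → sign 0
signature = (1, 1, 1)

Answer: (1, 1, 1)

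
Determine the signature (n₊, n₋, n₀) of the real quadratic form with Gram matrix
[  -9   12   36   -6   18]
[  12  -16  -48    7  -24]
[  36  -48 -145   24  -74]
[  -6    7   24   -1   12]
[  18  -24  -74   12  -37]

step 0: pivot -9 → sign −
step 1: pivot -1 → sign −
step 2: pivot 3 → sign +
step 3: pivot -1/3 → sign −
step 4: pivot 3 → sign +
signature = (2, 3, 0)

Answer: (2, 3, 0)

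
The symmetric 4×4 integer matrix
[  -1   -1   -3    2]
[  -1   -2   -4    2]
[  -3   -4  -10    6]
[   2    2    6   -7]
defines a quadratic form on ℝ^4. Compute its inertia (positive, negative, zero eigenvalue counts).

Answer: (0, 3, 1)

Derivation:
step 0: pivot -1 → sign −
step 1: pivot -1 → sign −
step 2: pivot -3 → sign −
step 3: row/col 3 already zero → sign 0
signature = (0, 3, 1)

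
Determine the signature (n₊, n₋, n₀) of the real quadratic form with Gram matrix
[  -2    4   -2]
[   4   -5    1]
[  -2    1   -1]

Answer: (1, 2, 0)

Derivation:
step 0: pivot -2 → sign −
step 1: pivot 3 → sign +
step 2: pivot -2 → sign −
signature = (1, 2, 0)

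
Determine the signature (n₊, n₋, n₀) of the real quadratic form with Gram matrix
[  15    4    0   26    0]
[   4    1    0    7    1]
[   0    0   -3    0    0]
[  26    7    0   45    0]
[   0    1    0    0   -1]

step 0: pivot 15 → sign +
step 1: pivot -1/15 → sign −
step 2: pivot -3 → sign −
step 3: pivot 14 → sign +
step 4: pivot -1/14 → sign −
signature = (2, 3, 0)

Answer: (2, 3, 0)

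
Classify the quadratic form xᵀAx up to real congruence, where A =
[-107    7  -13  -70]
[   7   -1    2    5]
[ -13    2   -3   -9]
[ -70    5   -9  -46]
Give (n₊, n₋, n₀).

Answer: (1, 3, 0)

Derivation:
step 0: pivot -107 → sign −
step 1: pivot -58/107 → sign −
step 2: pivot 59/58 → sign +
step 3: pivot -2/59 → sign −
signature = (1, 3, 0)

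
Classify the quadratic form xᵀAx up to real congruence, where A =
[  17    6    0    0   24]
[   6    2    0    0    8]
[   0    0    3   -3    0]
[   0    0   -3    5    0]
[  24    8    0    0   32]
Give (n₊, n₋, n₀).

step 0: pivot 17 → sign +
step 1: pivot -2/17 → sign −
step 2: pivot 3 → sign +
step 3: pivot 2 → sign +
step 4: row/col 4 already zero → sign 0
signature = (3, 1, 1)

Answer: (3, 1, 1)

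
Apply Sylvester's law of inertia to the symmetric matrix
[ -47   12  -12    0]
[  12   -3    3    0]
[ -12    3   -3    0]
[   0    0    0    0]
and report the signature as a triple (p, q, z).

step 0: pivot -47 → sign −
step 1: pivot 3/47 → sign +
step 2: row/col 2 already zero → sign 0
step 3: row/col 3 already zero → sign 0
signature = (1, 1, 2)

Answer: (1, 1, 2)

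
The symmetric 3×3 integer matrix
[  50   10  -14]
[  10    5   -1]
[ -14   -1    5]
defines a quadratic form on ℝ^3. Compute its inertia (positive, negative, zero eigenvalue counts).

Answer: (2, 0, 1)

Derivation:
step 0: pivot 50 → sign +
step 1: pivot 3 → sign +
step 2: row/col 2 already zero → sign 0
signature = (2, 0, 1)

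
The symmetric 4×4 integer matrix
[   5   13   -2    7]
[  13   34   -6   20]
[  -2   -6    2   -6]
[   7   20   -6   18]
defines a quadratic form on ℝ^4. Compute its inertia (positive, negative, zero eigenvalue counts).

Answer: (2, 1, 1)

Derivation:
step 0: pivot 5 → sign +
step 1: pivot 1/5 → sign +
step 2: pivot -2 → sign −
step 3: row/col 3 already zero → sign 0
signature = (2, 1, 1)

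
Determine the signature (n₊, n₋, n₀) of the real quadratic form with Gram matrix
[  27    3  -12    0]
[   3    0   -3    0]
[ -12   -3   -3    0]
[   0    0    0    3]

Answer: (2, 1, 1)

Derivation:
step 0: pivot 27 → sign +
step 1: pivot -1/3 → sign −
step 2: pivot 3 → sign +
step 3: row/col 3 already zero → sign 0
signature = (2, 1, 1)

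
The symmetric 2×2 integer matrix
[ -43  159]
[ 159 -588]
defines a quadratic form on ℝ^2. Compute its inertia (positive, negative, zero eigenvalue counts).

step 0: pivot -43 → sign −
step 1: pivot -3/43 → sign −
signature = (0, 2, 0)

Answer: (0, 2, 0)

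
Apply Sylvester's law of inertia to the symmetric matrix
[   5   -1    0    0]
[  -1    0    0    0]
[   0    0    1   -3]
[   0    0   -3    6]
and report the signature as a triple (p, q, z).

Answer: (2, 2, 0)

Derivation:
step 0: pivot 5 → sign +
step 1: pivot -1/5 → sign −
step 2: pivot 1 → sign +
step 3: pivot -3 → sign −
signature = (2, 2, 0)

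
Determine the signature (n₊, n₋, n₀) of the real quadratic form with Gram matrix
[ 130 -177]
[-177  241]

Answer: (2, 0, 0)

Derivation:
step 0: pivot 130 → sign +
step 1: pivot 1/130 → sign +
signature = (2, 0, 0)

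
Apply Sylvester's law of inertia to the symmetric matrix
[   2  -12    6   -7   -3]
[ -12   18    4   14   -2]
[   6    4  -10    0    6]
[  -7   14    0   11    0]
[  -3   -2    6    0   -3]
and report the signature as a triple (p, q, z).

Answer: (3, 2, 0)

Derivation:
step 0: pivot 2 → sign +
step 1: pivot -54 → sign −
step 2: pivot 44/27 → sign +
step 3: pivot 43/44 → sign +
step 4: pivot -6/43 → sign −
signature = (3, 2, 0)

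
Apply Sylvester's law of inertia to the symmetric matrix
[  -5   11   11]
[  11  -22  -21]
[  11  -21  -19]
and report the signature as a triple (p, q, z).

step 0: pivot -5 → sign −
step 1: pivot 11/5 → sign +
step 2: pivot 6/11 → sign +
signature = (2, 1, 0)

Answer: (2, 1, 0)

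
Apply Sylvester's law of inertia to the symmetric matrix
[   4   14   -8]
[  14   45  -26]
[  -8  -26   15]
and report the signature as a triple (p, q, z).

Answer: (1, 1, 1)

Derivation:
step 0: pivot 4 → sign +
step 1: pivot -4 → sign −
step 2: row/col 2 already zero → sign 0
signature = (1, 1, 1)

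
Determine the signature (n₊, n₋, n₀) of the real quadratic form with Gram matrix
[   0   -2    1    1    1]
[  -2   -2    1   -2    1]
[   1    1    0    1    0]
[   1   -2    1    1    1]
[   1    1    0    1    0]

step 0: pivot -2 → sign −
step 1: pivot 2 → sign +
step 2: pivot 1/2 → sign +
step 3: pivot -3/2 → sign −
step 4: row/col 4 already zero → sign 0
signature = (2, 2, 1)

Answer: (2, 2, 1)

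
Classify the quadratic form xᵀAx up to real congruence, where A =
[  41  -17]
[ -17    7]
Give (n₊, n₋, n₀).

step 0: pivot 41 → sign +
step 1: pivot -2/41 → sign −
signature = (1, 1, 0)

Answer: (1, 1, 0)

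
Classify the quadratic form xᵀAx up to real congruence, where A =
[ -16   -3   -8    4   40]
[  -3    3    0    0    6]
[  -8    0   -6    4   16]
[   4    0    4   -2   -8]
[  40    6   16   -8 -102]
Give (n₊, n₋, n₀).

step 0: pivot -16 → sign −
step 1: pivot 57/16 → sign +
step 2: pivot -50/19 → sign −
step 3: pivot 22/25 → sign +
step 4: pivot -2/11 → sign −
signature = (2, 3, 0)

Answer: (2, 3, 0)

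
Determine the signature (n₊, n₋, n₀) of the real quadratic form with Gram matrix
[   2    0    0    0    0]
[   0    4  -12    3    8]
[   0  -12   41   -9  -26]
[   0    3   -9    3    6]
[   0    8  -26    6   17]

step 0: pivot 2 → sign +
step 1: pivot 4 → sign +
step 2: pivot 5 → sign +
step 3: pivot 3/4 → sign +
step 4: pivot 1/5 → sign +
signature = (5, 0, 0)

Answer: (5, 0, 0)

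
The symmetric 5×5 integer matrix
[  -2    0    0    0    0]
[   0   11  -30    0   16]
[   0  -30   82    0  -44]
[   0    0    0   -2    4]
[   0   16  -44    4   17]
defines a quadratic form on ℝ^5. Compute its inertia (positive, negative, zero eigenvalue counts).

step 0: pivot -2 → sign −
step 1: pivot 11 → sign +
step 2: pivot 2/11 → sign +
step 3: pivot -2 → sign −
step 4: pivot 1 → sign +
signature = (3, 2, 0)

Answer: (3, 2, 0)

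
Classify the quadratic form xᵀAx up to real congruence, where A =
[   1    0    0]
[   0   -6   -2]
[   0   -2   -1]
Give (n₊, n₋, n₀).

Answer: (1, 2, 0)

Derivation:
step 0: pivot 1 → sign +
step 1: pivot -6 → sign −
step 2: pivot -1/3 → sign −
signature = (1, 2, 0)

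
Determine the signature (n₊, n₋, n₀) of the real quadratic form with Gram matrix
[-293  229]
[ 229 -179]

Answer: (0, 2, 0)

Derivation:
step 0: pivot -293 → sign −
step 1: pivot -6/293 → sign −
signature = (0, 2, 0)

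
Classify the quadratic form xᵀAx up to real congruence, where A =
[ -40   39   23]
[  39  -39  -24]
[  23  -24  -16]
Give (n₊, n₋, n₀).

step 0: pivot -40 → sign −
step 1: pivot -39/40 → sign −
step 2: pivot -3/13 → sign −
signature = (0, 3, 0)

Answer: (0, 3, 0)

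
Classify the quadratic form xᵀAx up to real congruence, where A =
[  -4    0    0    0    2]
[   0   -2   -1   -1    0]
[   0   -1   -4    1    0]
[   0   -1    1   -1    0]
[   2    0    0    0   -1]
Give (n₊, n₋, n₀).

Answer: (1, 3, 1)

Derivation:
step 0: pivot -4 → sign −
step 1: pivot -2 → sign −
step 2: pivot -7/2 → sign −
step 3: pivot 1/7 → sign +
step 4: row/col 4 already zero → sign 0
signature = (1, 3, 1)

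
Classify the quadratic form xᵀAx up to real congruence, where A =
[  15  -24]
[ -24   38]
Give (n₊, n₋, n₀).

step 0: pivot 15 → sign +
step 1: pivot -2/5 → sign −
signature = (1, 1, 0)

Answer: (1, 1, 0)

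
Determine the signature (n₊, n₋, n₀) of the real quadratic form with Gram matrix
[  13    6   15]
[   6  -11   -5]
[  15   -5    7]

step 0: pivot 13 → sign +
step 1: pivot -179/13 → sign −
step 2: pivot 3/179 → sign +
signature = (2, 1, 0)

Answer: (2, 1, 0)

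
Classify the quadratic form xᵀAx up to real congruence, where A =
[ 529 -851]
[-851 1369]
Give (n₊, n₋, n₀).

Answer: (1, 0, 1)

Derivation:
step 0: pivot 529 → sign +
step 1: row/col 1 already zero → sign 0
signature = (1, 0, 1)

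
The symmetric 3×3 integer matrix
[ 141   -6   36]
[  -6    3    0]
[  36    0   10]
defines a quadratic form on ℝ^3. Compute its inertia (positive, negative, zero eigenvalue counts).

step 0: pivot 141 → sign +
step 1: pivot 129/47 → sign +
step 2: pivot -2/43 → sign −
signature = (2, 1, 0)

Answer: (2, 1, 0)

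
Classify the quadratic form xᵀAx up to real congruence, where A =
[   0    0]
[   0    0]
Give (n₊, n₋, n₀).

Answer: (0, 0, 2)

Derivation:
step 0: row/col 0 already zero → sign 0
step 1: row/col 1 already zero → sign 0
signature = (0, 0, 2)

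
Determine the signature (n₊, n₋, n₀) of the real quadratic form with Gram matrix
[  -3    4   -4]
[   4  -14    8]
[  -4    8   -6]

Answer: (1, 2, 0)

Derivation:
step 0: pivot -3 → sign −
step 1: pivot -26/3 → sign −
step 2: pivot 2/13 → sign +
signature = (1, 2, 0)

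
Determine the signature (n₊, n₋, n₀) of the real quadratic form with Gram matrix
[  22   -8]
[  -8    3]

Answer: (2, 0, 0)

Derivation:
step 0: pivot 22 → sign +
step 1: pivot 1/11 → sign +
signature = (2, 0, 0)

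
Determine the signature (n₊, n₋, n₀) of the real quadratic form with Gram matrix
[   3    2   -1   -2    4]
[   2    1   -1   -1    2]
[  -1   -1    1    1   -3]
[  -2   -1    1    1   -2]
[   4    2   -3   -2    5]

step 0: pivot 3 → sign +
step 1: pivot -1/3 → sign −
step 2: pivot 1 → sign +
step 3: row/col 3 already zero → sign 0
step 4: row/col 4 already zero → sign 0
signature = (2, 1, 2)

Answer: (2, 1, 2)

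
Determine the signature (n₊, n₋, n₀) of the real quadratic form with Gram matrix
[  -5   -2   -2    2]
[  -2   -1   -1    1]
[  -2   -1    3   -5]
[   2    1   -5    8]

step 0: pivot -5 → sign −
step 1: pivot -1/5 → sign −
step 2: pivot 4 → sign +
step 3: row/col 3 already zero → sign 0
signature = (1, 2, 1)

Answer: (1, 2, 1)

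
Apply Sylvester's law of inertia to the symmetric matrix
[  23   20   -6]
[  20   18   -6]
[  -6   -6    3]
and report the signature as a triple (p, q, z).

Answer: (3, 0, 0)

Derivation:
step 0: pivot 23 → sign +
step 1: pivot 14/23 → sign +
step 2: pivot 3/7 → sign +
signature = (3, 0, 0)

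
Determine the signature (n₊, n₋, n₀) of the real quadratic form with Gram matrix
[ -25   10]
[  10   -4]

Answer: (0, 1, 1)

Derivation:
step 0: pivot -25 → sign −
step 1: row/col 1 already zero → sign 0
signature = (0, 1, 1)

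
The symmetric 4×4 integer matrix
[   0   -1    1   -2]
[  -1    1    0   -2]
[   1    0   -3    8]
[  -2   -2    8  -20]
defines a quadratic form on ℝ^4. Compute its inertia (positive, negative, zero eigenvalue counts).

step 0: pivot 1 → sign +
step 1: pivot -1 → sign −
step 2: pivot -2 → sign −
step 3: row/col 3 already zero → sign 0
signature = (1, 2, 1)

Answer: (1, 2, 1)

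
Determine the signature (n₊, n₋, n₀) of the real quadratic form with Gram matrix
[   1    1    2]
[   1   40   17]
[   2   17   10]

step 0: pivot 1 → sign +
step 1: pivot 39 → sign +
step 2: pivot 3/13 → sign +
signature = (3, 0, 0)

Answer: (3, 0, 0)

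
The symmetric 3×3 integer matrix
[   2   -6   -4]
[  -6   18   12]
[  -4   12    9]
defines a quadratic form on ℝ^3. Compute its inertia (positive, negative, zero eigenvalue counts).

Answer: (2, 0, 1)

Derivation:
step 0: pivot 2 → sign +
step 1: pivot 1 → sign +
step 2: row/col 2 already zero → sign 0
signature = (2, 0, 1)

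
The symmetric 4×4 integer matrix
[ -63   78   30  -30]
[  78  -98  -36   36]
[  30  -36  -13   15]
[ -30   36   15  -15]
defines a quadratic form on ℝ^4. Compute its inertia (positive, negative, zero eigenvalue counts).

Answer: (2, 2, 0)

Derivation:
step 0: pivot -63 → sign −
step 1: pivot -10/7 → sign −
step 2: pivot 11/5 → sign +
step 3: pivot 2/11 → sign +
signature = (2, 2, 0)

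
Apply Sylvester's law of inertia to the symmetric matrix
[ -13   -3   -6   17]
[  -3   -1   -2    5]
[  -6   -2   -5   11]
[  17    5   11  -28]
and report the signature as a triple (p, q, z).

step 0: pivot -13 → sign −
step 1: pivot -4/13 → sign −
step 2: pivot -1 → sign −
step 3: pivot -1 → sign −
signature = (0, 4, 0)

Answer: (0, 4, 0)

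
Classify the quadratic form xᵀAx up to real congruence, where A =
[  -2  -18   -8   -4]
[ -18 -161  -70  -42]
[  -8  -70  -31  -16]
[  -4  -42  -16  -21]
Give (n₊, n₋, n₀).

Answer: (1, 3, 0)

Derivation:
step 0: pivot -2 → sign −
step 1: pivot 1 → sign +
step 2: pivot -3 → sign −
step 3: pivot -1 → sign −
signature = (1, 3, 0)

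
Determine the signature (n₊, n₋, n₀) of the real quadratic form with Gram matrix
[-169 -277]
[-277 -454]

step 0: pivot -169 → sign −
step 1: pivot 3/169 → sign +
signature = (1, 1, 0)

Answer: (1, 1, 0)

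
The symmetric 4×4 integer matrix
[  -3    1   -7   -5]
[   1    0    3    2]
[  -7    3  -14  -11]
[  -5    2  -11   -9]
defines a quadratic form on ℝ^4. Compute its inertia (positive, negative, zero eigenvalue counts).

step 0: pivot -3 → sign −
step 1: pivot 1/3 → sign +
step 2: pivot 1 → sign +
step 3: pivot -1 → sign −
signature = (2, 2, 0)

Answer: (2, 2, 0)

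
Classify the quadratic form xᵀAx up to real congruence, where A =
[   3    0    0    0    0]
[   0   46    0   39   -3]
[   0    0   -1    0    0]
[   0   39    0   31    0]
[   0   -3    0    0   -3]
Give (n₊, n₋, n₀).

Answer: (2, 3, 0)

Derivation:
step 0: pivot 3 → sign +
step 1: pivot 46 → sign +
step 2: pivot -1 → sign −
step 3: pivot -95/46 → sign −
step 4: pivot -6/95 → sign −
signature = (2, 3, 0)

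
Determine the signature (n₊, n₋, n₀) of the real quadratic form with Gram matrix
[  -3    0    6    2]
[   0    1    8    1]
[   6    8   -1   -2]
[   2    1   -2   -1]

Answer: (2, 2, 0)

Derivation:
step 0: pivot -3 → sign −
step 1: pivot 1 → sign +
step 2: pivot -53 → sign −
step 3: pivot 2/159 → sign +
signature = (2, 2, 0)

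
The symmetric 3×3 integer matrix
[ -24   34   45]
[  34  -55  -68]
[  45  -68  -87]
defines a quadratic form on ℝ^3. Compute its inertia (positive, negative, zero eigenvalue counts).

Answer: (1, 2, 0)

Derivation:
step 0: pivot -24 → sign −
step 1: pivot -41/6 → sign −
step 2: pivot 3/164 → sign +
signature = (1, 2, 0)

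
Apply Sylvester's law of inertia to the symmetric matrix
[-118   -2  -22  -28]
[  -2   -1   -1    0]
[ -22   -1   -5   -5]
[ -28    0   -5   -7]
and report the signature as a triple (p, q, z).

Answer: (0, 4, 0)

Derivation:
step 0: pivot -118 → sign −
step 1: pivot -57/59 → sign −
step 2: pivot -28/57 → sign −
step 3: pivot -3/28 → sign −
signature = (0, 4, 0)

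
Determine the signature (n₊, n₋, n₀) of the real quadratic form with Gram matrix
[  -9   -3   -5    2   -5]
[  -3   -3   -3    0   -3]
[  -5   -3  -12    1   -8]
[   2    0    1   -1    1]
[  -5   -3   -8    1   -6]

Answer: (0, 4, 1)

Derivation:
step 0: pivot -9 → sign −
step 1: pivot -2 → sign −
step 2: pivot -25/3 → sign −
step 3: pivot -8/25 → sign −
step 4: row/col 4 already zero → sign 0
signature = (0, 4, 1)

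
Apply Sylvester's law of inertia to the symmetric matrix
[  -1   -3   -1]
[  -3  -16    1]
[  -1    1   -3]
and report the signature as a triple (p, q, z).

Answer: (1, 2, 0)

Derivation:
step 0: pivot -1 → sign −
step 1: pivot -7 → sign −
step 2: pivot 2/7 → sign +
signature = (1, 2, 0)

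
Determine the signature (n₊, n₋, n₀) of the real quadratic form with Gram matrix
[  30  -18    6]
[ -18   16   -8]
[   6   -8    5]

step 0: pivot 30 → sign +
step 1: pivot 26/5 → sign +
step 2: pivot 1/13 → sign +
signature = (3, 0, 0)

Answer: (3, 0, 0)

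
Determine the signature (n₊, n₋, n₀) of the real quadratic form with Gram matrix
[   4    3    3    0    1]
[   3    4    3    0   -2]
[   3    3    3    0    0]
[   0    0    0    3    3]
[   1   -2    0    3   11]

Answer: (5, 0, 0)

Derivation:
step 0: pivot 4 → sign +
step 1: pivot 7/4 → sign +
step 2: pivot 3/7 → sign +
step 3: pivot 3 → sign +
step 4: pivot 3 → sign +
signature = (5, 0, 0)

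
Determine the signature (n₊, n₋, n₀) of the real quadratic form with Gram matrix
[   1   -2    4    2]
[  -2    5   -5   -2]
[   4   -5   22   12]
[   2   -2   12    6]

Answer: (2, 2, 0)

Derivation:
step 0: pivot 1 → sign +
step 1: pivot 1 → sign +
step 2: pivot -3 → sign −
step 3: pivot -2/3 → sign −
signature = (2, 2, 0)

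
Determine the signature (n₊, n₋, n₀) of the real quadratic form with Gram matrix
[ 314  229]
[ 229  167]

Answer: (1, 1, 0)

Derivation:
step 0: pivot 314 → sign +
step 1: pivot -3/314 → sign −
signature = (1, 1, 0)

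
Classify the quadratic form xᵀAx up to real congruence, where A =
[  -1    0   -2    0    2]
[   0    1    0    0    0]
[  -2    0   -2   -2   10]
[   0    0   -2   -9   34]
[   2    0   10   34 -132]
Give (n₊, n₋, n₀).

Answer: (2, 3, 0)

Derivation:
step 0: pivot -1 → sign −
step 1: pivot 1 → sign +
step 2: pivot 2 → sign +
step 3: pivot -11 → sign −
step 4: pivot -6/11 → sign −
signature = (2, 3, 0)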